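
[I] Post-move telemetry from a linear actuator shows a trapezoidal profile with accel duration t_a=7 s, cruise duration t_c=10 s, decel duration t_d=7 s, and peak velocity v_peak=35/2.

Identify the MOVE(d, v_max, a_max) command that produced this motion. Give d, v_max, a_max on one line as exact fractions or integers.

a_max = (35/2)/7 = 5/2
d_a = ½·35/2·7 = 245/4; d_c = 35/2·10 = 175
d = 2·245/4 + 175 = 595/2
t_c = 10 > 0 so v_max = 35/2

d=595/2 v_max=35/2 a_max=5/2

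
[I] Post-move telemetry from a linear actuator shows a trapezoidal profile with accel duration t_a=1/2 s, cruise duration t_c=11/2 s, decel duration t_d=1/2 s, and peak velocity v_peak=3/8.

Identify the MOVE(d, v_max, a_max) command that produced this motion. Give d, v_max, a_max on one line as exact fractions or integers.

a_max = (3/8)/(1/2) = 3/4
d_a = ½·3/8·1/2 = 3/32; d_c = 3/8·11/2 = 33/16
d = 2·3/32 + 33/16 = 9/4
t_c = 11/2 > 0 ⇒ limit active, v_max = 3/8

d=9/4 v_max=3/8 a_max=3/4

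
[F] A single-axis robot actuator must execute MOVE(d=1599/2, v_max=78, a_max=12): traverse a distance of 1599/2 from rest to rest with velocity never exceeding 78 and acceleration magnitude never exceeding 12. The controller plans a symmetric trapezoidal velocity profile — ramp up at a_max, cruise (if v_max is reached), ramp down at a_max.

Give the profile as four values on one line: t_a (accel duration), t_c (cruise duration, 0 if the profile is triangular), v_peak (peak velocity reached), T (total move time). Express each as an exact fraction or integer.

t_a=13/2 t_c=15/4 v_peak=78 T=67/4

(v_max)²/a_max = 78²/12 = 507
1599/2 ≥ 507 ⇒ cruise phase
t_a = 78/12 = 13/2; v_peak = 78
d_cruise = 1599/2 − 507 = 585/2; t_c = (585/2)/78 = 15/4
T = 2·13/2 + 15/4 = 67/4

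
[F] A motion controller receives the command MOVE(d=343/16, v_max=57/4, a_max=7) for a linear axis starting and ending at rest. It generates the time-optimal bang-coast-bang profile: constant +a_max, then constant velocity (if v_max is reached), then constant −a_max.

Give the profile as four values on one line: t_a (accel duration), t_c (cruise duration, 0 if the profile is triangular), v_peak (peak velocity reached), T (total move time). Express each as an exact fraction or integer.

v_max²/a_max = (57/4)²/7 = 3249/112
343/16 < 3249/112 ⇒ no cruise
v_peak = √(343/16·7) = √(2401/16) = 49/4
t_a = (49/4)/7 = 7/4; t_c = 0
T = 2·7/4 = 7/2

t_a=7/4 t_c=0 v_peak=49/4 T=7/2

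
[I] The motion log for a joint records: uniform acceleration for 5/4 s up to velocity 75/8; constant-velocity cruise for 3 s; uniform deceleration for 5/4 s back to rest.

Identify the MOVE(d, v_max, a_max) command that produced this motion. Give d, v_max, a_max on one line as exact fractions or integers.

a_max = (75/8)/(5/4) = 15/2
d_a = ½·75/8·5/4 = 375/64; d_c = 75/8·3 = 225/8
d = 2·375/64 + 225/8 = 1275/32
t_c = 3 > 0 → v_max = v_peak = 75/8

d=1275/32 v_max=75/8 a_max=15/2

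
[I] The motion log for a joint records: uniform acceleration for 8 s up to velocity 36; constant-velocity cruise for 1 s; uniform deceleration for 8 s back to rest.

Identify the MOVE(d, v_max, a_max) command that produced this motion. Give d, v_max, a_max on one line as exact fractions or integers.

a_max = 36/8 = 9/2
d_a = ½·36·8 = 144; d_c = 36·1 = 36
d = 2·144 + 36 = 324
t_c = 1 > 0 so v_max = 36

d=324 v_max=36 a_max=9/2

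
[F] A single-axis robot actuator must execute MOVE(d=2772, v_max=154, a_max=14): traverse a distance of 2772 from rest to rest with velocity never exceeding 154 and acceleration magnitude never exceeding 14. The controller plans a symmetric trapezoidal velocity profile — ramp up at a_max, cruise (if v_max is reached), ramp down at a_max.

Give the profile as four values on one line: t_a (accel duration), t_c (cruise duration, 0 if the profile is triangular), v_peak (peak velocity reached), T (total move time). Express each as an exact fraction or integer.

v_max²/a_max = 154²/14 = 1694
2772 ≥ 1694 ⇒ cruise phase
t_a = 154/14 = 11; v_peak = 154
d_cruise = 2772 − 1694 = 1078; t_c = 1078/154 = 7
T = 2·11 + 7 = 29

t_a=11 t_c=7 v_peak=154 T=29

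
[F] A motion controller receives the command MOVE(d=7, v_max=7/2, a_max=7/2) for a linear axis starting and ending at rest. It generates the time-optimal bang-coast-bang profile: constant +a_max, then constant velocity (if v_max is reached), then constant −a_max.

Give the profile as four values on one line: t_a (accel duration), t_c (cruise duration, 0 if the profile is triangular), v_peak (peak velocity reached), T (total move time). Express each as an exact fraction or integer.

t_a=1 t_c=1 v_peak=7/2 T=3

(v_max)²/a_max = (7/2)²/(7/2) = 7/2
7 ≥ 7/2 so v_max reached
t_a = (7/2)/(7/2) = 1; v_peak = 7/2
d_cruise = 7 − 7/2 = 7/2; t_c = (7/2)/(7/2) = 1
T = 2·1 + 1 = 3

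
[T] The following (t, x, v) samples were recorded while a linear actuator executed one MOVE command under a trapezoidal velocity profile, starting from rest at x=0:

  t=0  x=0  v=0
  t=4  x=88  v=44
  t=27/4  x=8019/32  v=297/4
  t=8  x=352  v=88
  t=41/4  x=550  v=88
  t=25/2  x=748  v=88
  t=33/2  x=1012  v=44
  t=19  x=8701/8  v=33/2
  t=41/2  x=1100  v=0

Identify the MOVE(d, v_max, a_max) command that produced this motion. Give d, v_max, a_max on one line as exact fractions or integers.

final state: t=41/2, x=1100, v=0 → d = 1100
a_max = (44−0)/(4−0) = 11
max v = 88 over t∈[8,25/2] → v_max = 88
check: 88·(8+9/2) = 1100 ✓

d=1100 v_max=88 a_max=11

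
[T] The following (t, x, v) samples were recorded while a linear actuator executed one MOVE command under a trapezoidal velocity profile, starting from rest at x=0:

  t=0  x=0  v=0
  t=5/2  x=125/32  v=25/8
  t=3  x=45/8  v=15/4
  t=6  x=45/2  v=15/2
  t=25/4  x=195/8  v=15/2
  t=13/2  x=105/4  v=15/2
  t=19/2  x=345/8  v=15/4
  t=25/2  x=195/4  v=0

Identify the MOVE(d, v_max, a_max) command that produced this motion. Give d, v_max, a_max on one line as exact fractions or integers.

final state: t=25/2, x=195/4, v=0 → d = 195/4
a_max = (25/8−0)/(5/2−0) = 5/4
max v = 15/2 over t∈[6,13/2] → v_max = 15/2
check: 15/2·(6+1/2) = 195/4 ✓

d=195/4 v_max=15/2 a_max=5/4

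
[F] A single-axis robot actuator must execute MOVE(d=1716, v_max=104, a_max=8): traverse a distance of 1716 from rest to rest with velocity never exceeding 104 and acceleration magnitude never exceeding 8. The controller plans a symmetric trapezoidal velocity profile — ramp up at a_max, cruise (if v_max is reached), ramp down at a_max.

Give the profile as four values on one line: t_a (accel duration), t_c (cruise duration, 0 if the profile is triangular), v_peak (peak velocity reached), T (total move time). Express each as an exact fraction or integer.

v_max²/a_max = 104²/8 = 1352
1716 ≥ 1352 so v_max reached
t_a = 104/8 = 13; v_peak = 104
d_cruise = 1716 − 1352 = 364; t_c = 364/104 = 7/2
T = 2·13 + 7/2 = 59/2

t_a=13 t_c=7/2 v_peak=104 T=59/2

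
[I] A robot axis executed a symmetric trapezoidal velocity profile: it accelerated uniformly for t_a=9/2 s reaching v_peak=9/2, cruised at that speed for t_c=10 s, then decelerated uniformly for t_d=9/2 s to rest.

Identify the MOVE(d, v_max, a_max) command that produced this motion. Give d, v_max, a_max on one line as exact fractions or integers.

a_max = (9/2)/(9/2) = 1
d_a = ½·9/2·9/2 = 81/8; d_c = 9/2·10 = 45
d = 2·81/8 + 45 = 261/4
t_c = 10 > 0 → v_max = v_peak = 9/2

d=261/4 v_max=9/2 a_max=1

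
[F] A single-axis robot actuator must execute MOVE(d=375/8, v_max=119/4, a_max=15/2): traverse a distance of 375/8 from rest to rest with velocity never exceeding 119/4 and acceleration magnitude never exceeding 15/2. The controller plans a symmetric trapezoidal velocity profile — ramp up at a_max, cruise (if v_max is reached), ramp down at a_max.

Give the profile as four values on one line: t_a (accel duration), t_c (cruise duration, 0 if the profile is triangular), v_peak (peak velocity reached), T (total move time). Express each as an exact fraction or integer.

(v_max)²/a_max = (119/4)²/(15/2) = 14161/120
375/8 < 14161/120 ⇒ no cruise
v_peak = √(375/8·15/2) = √(5625/16) = 75/4
t_a = (75/4)/(15/2) = 5/2; t_c = 0
T = 2·5/2 = 5

t_a=5/2 t_c=0 v_peak=75/4 T=5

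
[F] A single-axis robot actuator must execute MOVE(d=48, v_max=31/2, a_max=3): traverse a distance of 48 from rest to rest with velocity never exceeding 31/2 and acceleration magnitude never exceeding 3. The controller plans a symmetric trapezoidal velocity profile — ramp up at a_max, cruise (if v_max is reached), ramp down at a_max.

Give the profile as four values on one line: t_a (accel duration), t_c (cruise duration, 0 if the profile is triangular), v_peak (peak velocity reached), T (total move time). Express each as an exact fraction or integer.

(v_max)²/a_max = (31/2)²/3 = 961/12
48 < 961/12 → triangular
v_peak = √(48·3) = √144 = 12
t_a = 12/3 = 4; t_c = 0
T = 2·4 = 8

t_a=4 t_c=0 v_peak=12 T=8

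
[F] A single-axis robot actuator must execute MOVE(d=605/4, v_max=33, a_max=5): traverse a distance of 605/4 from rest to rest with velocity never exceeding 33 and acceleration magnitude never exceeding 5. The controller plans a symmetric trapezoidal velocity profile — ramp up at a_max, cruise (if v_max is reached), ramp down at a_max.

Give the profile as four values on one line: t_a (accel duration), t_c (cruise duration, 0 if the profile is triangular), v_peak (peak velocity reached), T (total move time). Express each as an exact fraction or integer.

t_a=11/2 t_c=0 v_peak=55/2 T=11

(v_max)²/a_max = 33²/5 = 1089/5
605/4 < 1089/5 so t_c = 0
v_peak = √(605/4·5) = √(3025/4) = 55/2
t_a = (55/2)/5 = 11/2; t_c = 0
T = 2·11/2 = 11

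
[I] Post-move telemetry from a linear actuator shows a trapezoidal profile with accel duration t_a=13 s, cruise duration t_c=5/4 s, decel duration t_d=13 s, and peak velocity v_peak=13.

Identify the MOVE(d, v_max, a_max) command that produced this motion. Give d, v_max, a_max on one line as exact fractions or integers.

a_max = 13/13 = 1
d_a = ½·13·13 = 169/2; d_c = 13·5/4 = 65/4
d = 2·169/2 + 65/4 = 741/4
t_c = 5/4 > 0 so v_max = 13

d=741/4 v_max=13 a_max=1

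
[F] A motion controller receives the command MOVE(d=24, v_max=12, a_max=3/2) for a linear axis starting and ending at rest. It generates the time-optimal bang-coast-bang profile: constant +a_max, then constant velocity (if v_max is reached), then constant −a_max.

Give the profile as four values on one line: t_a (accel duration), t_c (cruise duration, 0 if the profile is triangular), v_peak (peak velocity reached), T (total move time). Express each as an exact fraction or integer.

(v_max)²/a_max = 12²/(3/2) = 96
24 < 96 → triangular
v_peak = √(24·3/2) = √36 = 6
t_a = 6/(3/2) = 4; t_c = 0
T = 2·4 = 8

t_a=4 t_c=0 v_peak=6 T=8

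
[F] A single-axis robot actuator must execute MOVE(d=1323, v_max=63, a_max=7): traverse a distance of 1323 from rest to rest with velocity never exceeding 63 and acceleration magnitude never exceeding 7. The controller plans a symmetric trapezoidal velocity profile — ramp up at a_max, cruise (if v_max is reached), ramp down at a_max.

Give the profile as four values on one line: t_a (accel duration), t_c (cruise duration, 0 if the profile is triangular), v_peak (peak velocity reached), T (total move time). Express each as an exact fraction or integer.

(v_max)²/a_max = 63²/7 = 567
1323 ≥ 567 ⇒ cruise phase
t_a = 63/7 = 9; v_peak = 63
d_cruise = 1323 − 567 = 756; t_c = 756/63 = 12
T = 2·9 + 12 = 30

t_a=9 t_c=12 v_peak=63 T=30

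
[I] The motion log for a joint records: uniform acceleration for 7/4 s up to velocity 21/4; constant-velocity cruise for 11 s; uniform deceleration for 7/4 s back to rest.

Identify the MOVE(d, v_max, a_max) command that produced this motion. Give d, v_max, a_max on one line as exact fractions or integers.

a_max = (21/4)/(7/4) = 3
d_a = ½·21/4·7/4 = 147/32; d_c = 21/4·11 = 231/4
d = 2·147/32 + 231/4 = 1071/16
t_c = 11 > 0 → v_max = v_peak = 21/4

d=1071/16 v_max=21/4 a_max=3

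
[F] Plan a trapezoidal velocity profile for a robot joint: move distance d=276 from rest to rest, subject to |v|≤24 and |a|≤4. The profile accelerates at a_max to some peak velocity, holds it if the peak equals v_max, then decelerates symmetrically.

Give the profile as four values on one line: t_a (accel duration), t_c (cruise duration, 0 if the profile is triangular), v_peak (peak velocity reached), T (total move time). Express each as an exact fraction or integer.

t_a=6 t_c=11/2 v_peak=24 T=35/2

v_max²/a_max = 24²/4 = 144
276 ≥ 144 ⇒ cruise phase
t_a = 24/4 = 6; v_peak = 24
d_cruise = 276 − 144 = 132; t_c = 132/24 = 11/2
T = 2·6 + 11/2 = 35/2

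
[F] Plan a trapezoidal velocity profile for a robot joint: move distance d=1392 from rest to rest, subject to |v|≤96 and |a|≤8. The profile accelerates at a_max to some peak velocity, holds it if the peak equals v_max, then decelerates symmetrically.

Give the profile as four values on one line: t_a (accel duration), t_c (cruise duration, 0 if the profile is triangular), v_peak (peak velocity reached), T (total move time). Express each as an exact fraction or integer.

t_a=12 t_c=5/2 v_peak=96 T=53/2

vₘ²/aₘ = 96²/8 = 1152
1392 ≥ 1152 ⇒ cruise phase
t_a = 96/8 = 12; v_peak = 96
d_cruise = 1392 − 1152 = 240; t_c = 240/96 = 5/2
T = 2·12 + 5/2 = 53/2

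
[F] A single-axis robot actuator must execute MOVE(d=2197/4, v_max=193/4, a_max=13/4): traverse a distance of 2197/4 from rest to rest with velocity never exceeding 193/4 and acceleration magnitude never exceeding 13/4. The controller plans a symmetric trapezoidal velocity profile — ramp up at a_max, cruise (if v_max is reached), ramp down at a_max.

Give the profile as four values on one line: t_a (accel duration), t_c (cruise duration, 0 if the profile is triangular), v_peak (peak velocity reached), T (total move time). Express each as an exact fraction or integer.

(v_max)²/a_max = (193/4)²/(13/4) = 37249/52
2197/4 < 37249/52 so t_c = 0
v_peak = √(2197/4·13/4) = √(28561/16) = 169/4
t_a = (169/4)/(13/4) = 13; t_c = 0
T = 2·13 = 26

t_a=13 t_c=0 v_peak=169/4 T=26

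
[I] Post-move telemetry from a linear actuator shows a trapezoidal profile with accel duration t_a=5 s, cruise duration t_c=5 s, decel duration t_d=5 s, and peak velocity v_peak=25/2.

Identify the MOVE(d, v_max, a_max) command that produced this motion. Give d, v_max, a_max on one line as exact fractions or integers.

a_max = (25/2)/5 = 5/2
d_a = ½·25/2·5 = 125/4; d_c = 25/2·5 = 125/2
d = 2·125/4 + 125/2 = 125
t_c = 5 > 0 so v_max = 25/2

d=125 v_max=25/2 a_max=5/2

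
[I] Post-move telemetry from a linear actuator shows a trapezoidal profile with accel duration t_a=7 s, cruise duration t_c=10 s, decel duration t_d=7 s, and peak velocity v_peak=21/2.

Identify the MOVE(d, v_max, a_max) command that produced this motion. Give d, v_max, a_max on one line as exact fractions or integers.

d=357/2 v_max=21/2 a_max=3/2

a_max = (21/2)/7 = 3/2
d_a = ½·21/2·7 = 147/4; d_c = 21/2·10 = 105
d = 2·147/4 + 105 = 357/2
t_c = 10 > 0 → v_max = v_peak = 21/2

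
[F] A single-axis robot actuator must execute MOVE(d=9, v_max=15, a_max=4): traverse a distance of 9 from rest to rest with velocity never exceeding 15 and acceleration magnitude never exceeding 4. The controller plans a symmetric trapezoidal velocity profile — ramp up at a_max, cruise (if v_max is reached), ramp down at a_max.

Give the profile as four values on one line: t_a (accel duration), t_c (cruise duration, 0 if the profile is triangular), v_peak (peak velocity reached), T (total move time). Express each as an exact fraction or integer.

t_a=3/2 t_c=0 v_peak=6 T=3

(v_max)²/a_max = 15²/4 = 225/4
9 < 225/4 ⇒ no cruise
v_peak = √(9·4) = √36 = 6
t_a = 6/4 = 3/2; t_c = 0
T = 2·3/2 = 3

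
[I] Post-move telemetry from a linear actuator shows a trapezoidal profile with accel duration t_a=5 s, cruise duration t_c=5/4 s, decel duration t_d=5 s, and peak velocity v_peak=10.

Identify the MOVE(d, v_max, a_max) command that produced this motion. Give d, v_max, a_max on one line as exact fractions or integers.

d=125/2 v_max=10 a_max=2

a_max = 10/5 = 2
d_a = ½·10·5 = 25; d_c = 10·5/4 = 25/2
d = 2·25 + 25/2 = 125/2
t_c = 5/4 > 0 so v_max = 10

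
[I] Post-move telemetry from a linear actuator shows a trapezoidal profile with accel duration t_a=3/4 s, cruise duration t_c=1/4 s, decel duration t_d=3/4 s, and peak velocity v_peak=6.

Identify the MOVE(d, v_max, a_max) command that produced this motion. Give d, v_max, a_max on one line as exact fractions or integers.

d=6 v_max=6 a_max=8

a_max = 6/(3/4) = 8
d_a = ½·6·3/4 = 9/4; d_c = 6·1/4 = 3/2
d = 2·9/4 + 3/2 = 6
t_c = 1/4 > 0 so v_max = 6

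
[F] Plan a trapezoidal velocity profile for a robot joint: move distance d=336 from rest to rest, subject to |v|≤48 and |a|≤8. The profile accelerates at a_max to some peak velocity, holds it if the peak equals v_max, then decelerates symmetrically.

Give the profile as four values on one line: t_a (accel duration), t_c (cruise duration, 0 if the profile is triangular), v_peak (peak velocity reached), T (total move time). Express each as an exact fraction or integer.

v_max²/a_max = 48²/8 = 288
336 ≥ 288 so v_max reached
t_a = 48/8 = 6; v_peak = 48
d_cruise = 336 − 288 = 48; t_c = 48/48 = 1
T = 2·6 + 1 = 13

t_a=6 t_c=1 v_peak=48 T=13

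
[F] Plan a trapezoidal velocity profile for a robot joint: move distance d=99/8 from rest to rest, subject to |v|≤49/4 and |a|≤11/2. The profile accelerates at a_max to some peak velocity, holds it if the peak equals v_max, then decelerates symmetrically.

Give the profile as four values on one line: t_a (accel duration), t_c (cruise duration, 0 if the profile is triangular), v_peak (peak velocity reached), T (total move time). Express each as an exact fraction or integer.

t_a=3/2 t_c=0 v_peak=33/4 T=3

(v_max)²/a_max = (49/4)²/(11/2) = 2401/88
99/8 < 2401/88 ⇒ no cruise
v_peak = √(99/8·11/2) = √(1089/16) = 33/4
t_a = (33/4)/(11/2) = 3/2; t_c = 0
T = 2·3/2 = 3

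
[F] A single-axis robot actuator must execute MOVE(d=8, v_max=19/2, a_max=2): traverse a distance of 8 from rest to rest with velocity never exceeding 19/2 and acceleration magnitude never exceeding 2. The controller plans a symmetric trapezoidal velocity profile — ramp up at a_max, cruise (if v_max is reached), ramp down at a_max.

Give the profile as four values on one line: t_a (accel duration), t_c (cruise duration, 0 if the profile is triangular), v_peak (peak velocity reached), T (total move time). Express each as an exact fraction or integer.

(v_max)²/a_max = (19/2)²/2 = 361/8
8 < 361/8 ⇒ no cruise
v_peak = √(8·2) = √16 = 4
t_a = 4/2 = 2; t_c = 0
T = 2·2 = 4

t_a=2 t_c=0 v_peak=4 T=4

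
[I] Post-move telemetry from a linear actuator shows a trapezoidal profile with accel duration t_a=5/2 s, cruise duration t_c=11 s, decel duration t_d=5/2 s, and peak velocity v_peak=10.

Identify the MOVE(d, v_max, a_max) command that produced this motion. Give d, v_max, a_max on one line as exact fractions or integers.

a_max = 10/(5/2) = 4
d_a = ½·10·5/2 = 25/2; d_c = 10·11 = 110
d = 2·25/2 + 110 = 135
t_c = 11 > 0 so v_max = 10

d=135 v_max=10 a_max=4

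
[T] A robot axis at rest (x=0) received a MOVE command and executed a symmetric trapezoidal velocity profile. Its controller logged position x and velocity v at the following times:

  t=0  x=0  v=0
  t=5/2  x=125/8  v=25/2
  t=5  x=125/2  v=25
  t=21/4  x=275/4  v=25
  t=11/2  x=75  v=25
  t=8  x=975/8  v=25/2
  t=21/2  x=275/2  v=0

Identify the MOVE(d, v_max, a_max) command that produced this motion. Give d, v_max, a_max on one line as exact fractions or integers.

final state: t=21/2, x=275/2, v=0 → d = 275/2
a_max = (25/2−0)/(5/2−0) = 5
max v = 25 over t∈[5,11/2] → v_max = 25
check: 25·(5+1/2) = 275/2 ✓

d=275/2 v_max=25 a_max=5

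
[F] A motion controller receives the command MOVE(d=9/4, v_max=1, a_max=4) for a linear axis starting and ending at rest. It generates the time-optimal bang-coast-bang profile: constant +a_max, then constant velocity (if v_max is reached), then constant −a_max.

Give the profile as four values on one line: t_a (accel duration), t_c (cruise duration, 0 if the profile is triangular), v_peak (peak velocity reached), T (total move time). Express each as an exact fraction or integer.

t_a=1/4 t_c=2 v_peak=1 T=5/2

(v_max)²/a_max = 1²/4 = 1/4
9/4 ≥ 1/4 → trapezoidal
t_a = 1/4; v_peak = 1
d_cruise = 9/4 − 1/4 = 2; t_c = 2/1 = 2
T = 2·1/4 + 2 = 5/2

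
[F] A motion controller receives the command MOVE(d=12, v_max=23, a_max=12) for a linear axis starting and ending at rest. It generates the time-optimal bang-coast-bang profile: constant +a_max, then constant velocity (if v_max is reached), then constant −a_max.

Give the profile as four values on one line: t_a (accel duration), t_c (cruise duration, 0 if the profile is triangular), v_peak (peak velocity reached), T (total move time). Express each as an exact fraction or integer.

vₘ²/aₘ = 23²/12 = 529/12
12 < 529/12 ⇒ no cruise
v_peak = √(12·12) = √144 = 12
t_a = 12/12 = 1; t_c = 0
T = 2·1 = 2

t_a=1 t_c=0 v_peak=12 T=2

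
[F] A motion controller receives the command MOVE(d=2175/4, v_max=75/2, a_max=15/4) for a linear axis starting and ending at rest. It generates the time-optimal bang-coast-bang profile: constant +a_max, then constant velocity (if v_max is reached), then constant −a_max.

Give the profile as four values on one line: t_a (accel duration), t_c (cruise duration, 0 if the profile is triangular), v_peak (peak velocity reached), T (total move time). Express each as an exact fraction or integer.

t_a=10 t_c=9/2 v_peak=75/2 T=49/2

(v_max)²/a_max = (75/2)²/(15/4) = 375
2175/4 ≥ 375 so v_max reached
t_a = (75/2)/(15/4) = 10; v_peak = 75/2
d_cruise = 2175/4 − 375 = 675/4; t_c = (675/4)/(75/2) = 9/2
T = 2·10 + 9/2 = 49/2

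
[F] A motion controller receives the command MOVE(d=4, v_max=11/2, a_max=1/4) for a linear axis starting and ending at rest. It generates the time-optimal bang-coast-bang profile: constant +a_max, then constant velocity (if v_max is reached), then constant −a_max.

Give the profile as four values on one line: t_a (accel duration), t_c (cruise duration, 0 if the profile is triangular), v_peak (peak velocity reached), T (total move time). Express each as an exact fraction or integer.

(v_max)²/a_max = (11/2)²/(1/4) = 121
4 < 121 → triangular
v_peak = √(4·1/4) = √1 = 1
t_a = 1/(1/4) = 4; t_c = 0
T = 2·4 = 8

t_a=4 t_c=0 v_peak=1 T=8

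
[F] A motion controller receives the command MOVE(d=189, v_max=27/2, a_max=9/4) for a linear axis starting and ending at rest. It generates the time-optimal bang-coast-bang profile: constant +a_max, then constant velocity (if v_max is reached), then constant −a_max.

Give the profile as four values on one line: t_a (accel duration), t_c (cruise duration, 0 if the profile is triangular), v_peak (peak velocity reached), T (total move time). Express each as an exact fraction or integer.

vₘ²/aₘ = (27/2)²/(9/4) = 81
189 ≥ 81 so v_max reached
t_a = (27/2)/(9/4) = 6; v_peak = 27/2
d_cruise = 189 − 81 = 108; t_c = 108/(27/2) = 8
T = 2·6 + 8 = 20

t_a=6 t_c=8 v_peak=27/2 T=20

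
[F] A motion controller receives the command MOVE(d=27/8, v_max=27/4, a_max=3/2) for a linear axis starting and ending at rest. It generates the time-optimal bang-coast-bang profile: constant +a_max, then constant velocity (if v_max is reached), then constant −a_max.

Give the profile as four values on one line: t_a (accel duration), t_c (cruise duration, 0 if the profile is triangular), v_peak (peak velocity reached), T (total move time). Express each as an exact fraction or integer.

v_max²/a_max = (27/4)²/(3/2) = 243/8
27/8 < 243/8 ⇒ no cruise
v_peak = √(27/8·3/2) = √(81/16) = 9/4
t_a = (9/4)/(3/2) = 3/2; t_c = 0
T = 2·3/2 = 3

t_a=3/2 t_c=0 v_peak=9/4 T=3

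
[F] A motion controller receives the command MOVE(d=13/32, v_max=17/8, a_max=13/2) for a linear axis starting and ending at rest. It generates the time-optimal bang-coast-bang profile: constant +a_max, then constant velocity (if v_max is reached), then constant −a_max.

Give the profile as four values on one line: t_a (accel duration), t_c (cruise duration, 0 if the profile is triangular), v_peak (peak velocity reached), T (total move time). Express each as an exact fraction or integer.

v_max²/a_max = (17/8)²/(13/2) = 289/416
13/32 < 289/416 ⇒ no cruise
v_peak = √(13/32·13/2) = √(169/64) = 13/8
t_a = (13/8)/(13/2) = 1/4; t_c = 0
T = 2·1/4 = 1/2

t_a=1/4 t_c=0 v_peak=13/8 T=1/2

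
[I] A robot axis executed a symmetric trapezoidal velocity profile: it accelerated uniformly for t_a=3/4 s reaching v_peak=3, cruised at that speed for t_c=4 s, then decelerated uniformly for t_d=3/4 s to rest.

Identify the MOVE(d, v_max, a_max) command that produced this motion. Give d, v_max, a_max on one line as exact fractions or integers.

d=57/4 v_max=3 a_max=4

a_max = 3/(3/4) = 4
d_a = ½·3·3/4 = 9/8; d_c = 3·4 = 12
d = 2·9/8 + 12 = 57/4
t_c = 4 > 0 so v_max = 3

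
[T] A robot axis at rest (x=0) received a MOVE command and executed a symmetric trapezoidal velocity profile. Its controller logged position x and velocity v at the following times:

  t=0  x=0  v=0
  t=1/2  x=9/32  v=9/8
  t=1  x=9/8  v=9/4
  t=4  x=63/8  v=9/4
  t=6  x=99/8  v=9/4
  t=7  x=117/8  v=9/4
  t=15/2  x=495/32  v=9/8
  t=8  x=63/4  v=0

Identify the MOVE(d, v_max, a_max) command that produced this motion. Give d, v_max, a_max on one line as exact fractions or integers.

d=63/4 v_max=9/4 a_max=9/4

final state: t=8, x=63/4, v=0 → d = 63/4
a_max = (9/8−0)/(1/2−0) = 9/4
max v = 9/4 over t∈[1,7] → v_max = 9/4
check: 9/4·(1+6) = 63/4 ✓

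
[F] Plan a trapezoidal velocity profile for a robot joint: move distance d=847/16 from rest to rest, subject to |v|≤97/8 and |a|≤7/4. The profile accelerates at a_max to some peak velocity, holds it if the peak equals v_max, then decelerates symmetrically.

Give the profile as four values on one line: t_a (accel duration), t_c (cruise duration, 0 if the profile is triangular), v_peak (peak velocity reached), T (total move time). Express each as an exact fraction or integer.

t_a=11/2 t_c=0 v_peak=77/8 T=11

v_max²/a_max = (97/8)²/(7/4) = 9409/112
847/16 < 9409/112 ⇒ no cruise
v_peak = √(847/16·7/4) = √(5929/64) = 77/8
t_a = (77/8)/(7/4) = 11/2; t_c = 0
T = 2·11/2 = 11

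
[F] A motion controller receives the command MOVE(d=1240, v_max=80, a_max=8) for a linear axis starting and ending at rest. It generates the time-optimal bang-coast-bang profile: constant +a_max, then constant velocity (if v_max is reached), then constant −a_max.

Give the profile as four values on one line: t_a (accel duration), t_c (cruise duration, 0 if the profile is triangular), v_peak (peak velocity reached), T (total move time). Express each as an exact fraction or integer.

(v_max)²/a_max = 80²/8 = 800
1240 ≥ 800 → trapezoidal
t_a = 80/8 = 10; v_peak = 80
d_cruise = 1240 − 800 = 440; t_c = 440/80 = 11/2
T = 2·10 + 11/2 = 51/2

t_a=10 t_c=11/2 v_peak=80 T=51/2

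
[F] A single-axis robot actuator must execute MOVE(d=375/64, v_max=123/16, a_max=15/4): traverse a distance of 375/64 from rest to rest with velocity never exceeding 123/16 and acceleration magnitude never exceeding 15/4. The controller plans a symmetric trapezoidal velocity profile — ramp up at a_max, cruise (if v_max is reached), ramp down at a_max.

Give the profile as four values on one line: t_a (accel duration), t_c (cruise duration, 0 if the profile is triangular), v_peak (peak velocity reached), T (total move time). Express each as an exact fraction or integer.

v_max²/a_max = (123/16)²/(15/4) = 5043/320
375/64 < 5043/320 so t_c = 0
v_peak = √(375/64·15/4) = √(5625/256) = 75/16
t_a = (75/16)/(15/4) = 5/4; t_c = 0
T = 2·5/4 = 5/2

t_a=5/4 t_c=0 v_peak=75/16 T=5/2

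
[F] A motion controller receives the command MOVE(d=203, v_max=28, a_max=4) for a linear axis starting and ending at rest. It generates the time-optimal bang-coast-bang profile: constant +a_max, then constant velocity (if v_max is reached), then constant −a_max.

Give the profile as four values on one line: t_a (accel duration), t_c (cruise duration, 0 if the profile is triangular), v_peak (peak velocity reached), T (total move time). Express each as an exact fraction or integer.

t_a=7 t_c=1/4 v_peak=28 T=57/4

v_max²/a_max = 28²/4 = 196
203 ≥ 196 so v_max reached
t_a = 28/4 = 7; v_peak = 28
d_cruise = 203 − 196 = 7; t_c = 7/28 = 1/4
T = 2·7 + 1/4 = 57/4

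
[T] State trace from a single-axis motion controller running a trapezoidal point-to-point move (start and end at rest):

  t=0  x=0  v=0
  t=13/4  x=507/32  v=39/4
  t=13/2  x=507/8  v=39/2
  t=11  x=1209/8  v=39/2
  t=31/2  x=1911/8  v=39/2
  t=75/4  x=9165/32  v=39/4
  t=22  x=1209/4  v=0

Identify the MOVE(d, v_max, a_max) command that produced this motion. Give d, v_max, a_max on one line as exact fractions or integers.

final state: t=22, x=1209/4, v=0 → d = 1209/4
a_max = (39/4−0)/(13/4−0) = 3
max v = 39/2 over t∈[13/2,31/2] → v_max = 39/2
check: 39/2·(13/2+9) = 1209/4 ✓

d=1209/4 v_max=39/2 a_max=3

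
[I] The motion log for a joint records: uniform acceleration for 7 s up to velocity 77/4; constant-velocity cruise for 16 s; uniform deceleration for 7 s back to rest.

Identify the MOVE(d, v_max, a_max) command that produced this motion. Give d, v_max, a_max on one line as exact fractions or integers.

a_max = (77/4)/7 = 11/4
d_a = ½·77/4·7 = 539/8; d_c = 77/4·16 = 308
d = 2·539/8 + 308 = 1771/4
t_c = 16 > 0 → v_max = v_peak = 77/4

d=1771/4 v_max=77/4 a_max=11/4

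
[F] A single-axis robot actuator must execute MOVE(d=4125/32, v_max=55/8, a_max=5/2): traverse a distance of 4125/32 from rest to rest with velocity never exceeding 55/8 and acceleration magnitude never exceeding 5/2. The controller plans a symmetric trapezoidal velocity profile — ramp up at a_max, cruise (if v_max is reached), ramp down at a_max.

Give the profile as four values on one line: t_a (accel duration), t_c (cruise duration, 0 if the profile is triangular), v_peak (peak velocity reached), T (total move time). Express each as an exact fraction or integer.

v_max²/a_max = (55/8)²/(5/2) = 605/32
4125/32 ≥ 605/32 ⇒ cruise phase
t_a = (55/8)/(5/2) = 11/4; v_peak = 55/8
d_cruise = 4125/32 − 605/32 = 110; t_c = 110/(55/8) = 16
T = 2·11/4 + 16 = 43/2

t_a=11/4 t_c=16 v_peak=55/8 T=43/2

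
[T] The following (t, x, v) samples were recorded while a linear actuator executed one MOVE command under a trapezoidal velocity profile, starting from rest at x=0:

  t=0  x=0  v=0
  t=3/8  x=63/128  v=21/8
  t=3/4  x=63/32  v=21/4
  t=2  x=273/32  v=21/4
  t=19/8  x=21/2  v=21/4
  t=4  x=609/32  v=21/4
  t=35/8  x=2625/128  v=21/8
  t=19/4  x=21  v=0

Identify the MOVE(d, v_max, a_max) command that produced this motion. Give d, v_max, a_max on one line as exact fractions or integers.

final state: t=19/4, x=21, v=0 → d = 21
a_max = (21/8−0)/(3/8−0) = 7
max v = 21/4 over t∈[3/4,4] → v_max = 21/4
check: 21/4·(3/4+13/4) = 21 ✓

d=21 v_max=21/4 a_max=7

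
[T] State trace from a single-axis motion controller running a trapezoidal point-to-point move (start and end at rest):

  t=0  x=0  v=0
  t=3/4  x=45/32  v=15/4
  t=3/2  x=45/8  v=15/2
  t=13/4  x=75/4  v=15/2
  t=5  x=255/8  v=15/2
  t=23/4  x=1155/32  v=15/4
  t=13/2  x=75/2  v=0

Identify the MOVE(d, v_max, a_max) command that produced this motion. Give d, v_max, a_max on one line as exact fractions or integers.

d=75/2 v_max=15/2 a_max=5

final state: t=13/2, x=75/2, v=0 → d = 75/2
a_max = (15/4−0)/(3/4−0) = 5
max v = 15/2 over t∈[3/2,5] → v_max = 15/2
check: 15/2·(3/2+7/2) = 75/2 ✓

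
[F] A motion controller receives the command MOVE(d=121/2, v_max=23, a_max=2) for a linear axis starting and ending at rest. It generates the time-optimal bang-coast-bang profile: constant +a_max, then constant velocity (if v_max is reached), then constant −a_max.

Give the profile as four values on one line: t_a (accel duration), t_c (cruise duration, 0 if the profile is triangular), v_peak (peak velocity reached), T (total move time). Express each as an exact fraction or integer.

vₘ²/aₘ = 23²/2 = 529/2
121/2 < 529/2 so t_c = 0
v_peak = √(121/2·2) = √121 = 11
t_a = 11/2; t_c = 0
T = 2·11/2 = 11

t_a=11/2 t_c=0 v_peak=11 T=11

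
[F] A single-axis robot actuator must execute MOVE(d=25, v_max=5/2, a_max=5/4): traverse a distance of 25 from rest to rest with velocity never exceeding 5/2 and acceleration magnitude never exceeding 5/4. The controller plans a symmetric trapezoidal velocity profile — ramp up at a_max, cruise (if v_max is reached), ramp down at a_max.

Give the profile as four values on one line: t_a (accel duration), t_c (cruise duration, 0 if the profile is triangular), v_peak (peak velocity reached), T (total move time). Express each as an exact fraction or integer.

vₘ²/aₘ = (5/2)²/(5/4) = 5
25 ≥ 5 ⇒ cruise phase
t_a = (5/2)/(5/4) = 2; v_peak = 5/2
d_cruise = 25 − 5 = 20; t_c = 20/(5/2) = 8
T = 2·2 + 8 = 12

t_a=2 t_c=8 v_peak=5/2 T=12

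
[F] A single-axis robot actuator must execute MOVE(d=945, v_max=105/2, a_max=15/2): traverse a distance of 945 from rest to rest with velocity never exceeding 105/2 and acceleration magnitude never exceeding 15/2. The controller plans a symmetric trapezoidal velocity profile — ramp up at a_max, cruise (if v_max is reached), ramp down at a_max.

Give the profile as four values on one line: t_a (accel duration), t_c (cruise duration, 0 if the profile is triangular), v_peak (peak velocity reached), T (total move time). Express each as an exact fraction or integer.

t_a=7 t_c=11 v_peak=105/2 T=25

vₘ²/aₘ = (105/2)²/(15/2) = 735/2
945 ≥ 735/2 → trapezoidal
t_a = (105/2)/(15/2) = 7; v_peak = 105/2
d_cruise = 945 − 735/2 = 1155/2; t_c = (1155/2)/(105/2) = 11
T = 2·7 + 11 = 25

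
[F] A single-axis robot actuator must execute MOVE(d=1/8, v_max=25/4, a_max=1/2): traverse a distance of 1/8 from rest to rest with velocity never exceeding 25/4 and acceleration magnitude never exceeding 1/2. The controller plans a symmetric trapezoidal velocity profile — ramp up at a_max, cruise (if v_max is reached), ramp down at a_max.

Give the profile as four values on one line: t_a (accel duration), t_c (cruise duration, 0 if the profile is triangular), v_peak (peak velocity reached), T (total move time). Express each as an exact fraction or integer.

t_a=1/2 t_c=0 v_peak=1/4 T=1

(v_max)²/a_max = (25/4)²/(1/2) = 625/8
1/8 < 625/8 → triangular
v_peak = √(1/8·1/2) = √(1/16) = 1/4
t_a = (1/4)/(1/2) = 1/2; t_c = 0
T = 2·1/2 = 1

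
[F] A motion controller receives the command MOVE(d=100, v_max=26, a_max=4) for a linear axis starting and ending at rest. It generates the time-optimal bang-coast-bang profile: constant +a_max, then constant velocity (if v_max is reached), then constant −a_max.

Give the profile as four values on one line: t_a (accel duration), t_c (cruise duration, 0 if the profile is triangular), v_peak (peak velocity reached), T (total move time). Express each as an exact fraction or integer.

t_a=5 t_c=0 v_peak=20 T=10

(v_max)²/a_max = 26²/4 = 169
100 < 169 ⇒ no cruise
v_peak = √(100·4) = √400 = 20
t_a = 20/4 = 5; t_c = 0
T = 2·5 = 10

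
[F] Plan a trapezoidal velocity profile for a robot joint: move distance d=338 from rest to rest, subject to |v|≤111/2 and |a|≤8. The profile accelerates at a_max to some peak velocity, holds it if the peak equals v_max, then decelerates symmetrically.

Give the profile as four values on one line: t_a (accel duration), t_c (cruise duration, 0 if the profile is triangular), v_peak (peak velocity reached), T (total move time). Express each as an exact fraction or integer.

v_max²/a_max = (111/2)²/8 = 12321/32
338 < 12321/32 → triangular
v_peak = √(338·8) = √2704 = 52
t_a = 52/8 = 13/2; t_c = 0
T = 2·13/2 = 13

t_a=13/2 t_c=0 v_peak=52 T=13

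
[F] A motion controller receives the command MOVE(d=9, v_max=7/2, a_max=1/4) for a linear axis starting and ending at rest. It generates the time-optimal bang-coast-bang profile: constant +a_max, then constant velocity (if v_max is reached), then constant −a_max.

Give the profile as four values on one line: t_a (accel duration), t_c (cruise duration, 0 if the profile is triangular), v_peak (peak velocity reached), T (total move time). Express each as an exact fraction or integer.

(v_max)²/a_max = (7/2)²/(1/4) = 49
9 < 49 → triangular
v_peak = √(9·1/4) = √(9/4) = 3/2
t_a = (3/2)/(1/4) = 6; t_c = 0
T = 2·6 = 12

t_a=6 t_c=0 v_peak=3/2 T=12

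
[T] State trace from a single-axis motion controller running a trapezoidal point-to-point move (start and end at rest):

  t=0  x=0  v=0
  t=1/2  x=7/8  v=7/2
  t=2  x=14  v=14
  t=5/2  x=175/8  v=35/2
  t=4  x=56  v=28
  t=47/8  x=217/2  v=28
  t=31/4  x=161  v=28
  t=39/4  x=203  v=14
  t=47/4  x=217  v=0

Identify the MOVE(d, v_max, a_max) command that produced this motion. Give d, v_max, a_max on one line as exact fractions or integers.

final state: t=47/4, x=217, v=0 → d = 217
a_max = (7/2−0)/(1/2−0) = 7
max v = 28 over t∈[4,31/4] → v_max = 28
check: 28·(4+15/4) = 217 ✓

d=217 v_max=28 a_max=7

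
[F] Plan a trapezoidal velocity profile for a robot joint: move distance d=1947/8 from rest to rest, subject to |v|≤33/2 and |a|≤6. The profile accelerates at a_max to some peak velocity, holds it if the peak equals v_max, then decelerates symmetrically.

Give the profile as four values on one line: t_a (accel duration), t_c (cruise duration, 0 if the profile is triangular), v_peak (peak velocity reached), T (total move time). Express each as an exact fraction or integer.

t_a=11/4 t_c=12 v_peak=33/2 T=35/2

v_max²/a_max = (33/2)²/6 = 363/8
1947/8 ≥ 363/8 → trapezoidal
t_a = (33/2)/6 = 11/4; v_peak = 33/2
d_cruise = 1947/8 − 363/8 = 198; t_c = 198/(33/2) = 12
T = 2·11/4 + 12 = 35/2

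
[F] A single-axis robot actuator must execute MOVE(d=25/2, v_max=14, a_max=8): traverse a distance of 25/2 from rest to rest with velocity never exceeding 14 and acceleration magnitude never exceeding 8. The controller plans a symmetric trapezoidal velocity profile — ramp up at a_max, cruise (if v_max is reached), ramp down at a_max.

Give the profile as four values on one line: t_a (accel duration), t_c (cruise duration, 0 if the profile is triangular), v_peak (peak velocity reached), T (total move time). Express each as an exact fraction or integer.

vₘ²/aₘ = 14²/8 = 49/2
25/2 < 49/2 ⇒ no cruise
v_peak = √(25/2·8) = √100 = 10
t_a = 10/8 = 5/4; t_c = 0
T = 2·5/4 = 5/2

t_a=5/4 t_c=0 v_peak=10 T=5/2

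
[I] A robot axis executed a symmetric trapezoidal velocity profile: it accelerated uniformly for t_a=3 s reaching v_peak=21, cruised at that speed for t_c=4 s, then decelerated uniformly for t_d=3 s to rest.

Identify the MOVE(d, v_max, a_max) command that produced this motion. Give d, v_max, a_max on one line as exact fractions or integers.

d=147 v_max=21 a_max=7

a_max = 21/3 = 7
d_a = ½·21·3 = 63/2; d_c = 21·4 = 84
d = 2·63/2 + 84 = 147
t_c = 4 > 0 → v_max = v_peak = 21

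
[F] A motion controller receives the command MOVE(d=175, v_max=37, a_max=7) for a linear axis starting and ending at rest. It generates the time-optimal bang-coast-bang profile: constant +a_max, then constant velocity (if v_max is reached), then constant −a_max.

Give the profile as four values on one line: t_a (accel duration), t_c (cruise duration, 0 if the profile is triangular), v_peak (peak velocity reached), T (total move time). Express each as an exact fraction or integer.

t_a=5 t_c=0 v_peak=35 T=10

vₘ²/aₘ = 37²/7 = 1369/7
175 < 1369/7 so t_c = 0
v_peak = √(175·7) = √1225 = 35
t_a = 35/7 = 5; t_c = 0
T = 2·5 = 10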